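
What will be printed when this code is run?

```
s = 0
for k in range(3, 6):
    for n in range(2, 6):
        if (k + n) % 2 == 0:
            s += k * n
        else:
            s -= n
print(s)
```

k=3,n=2: odd sum, s = 0-2 = -2
k=3,n=3: even sum, s = (-2)+9 = 7
k=3,n=4: odd sum, s = 7-4 = 3
k=3,n=5: even sum, s = 3+15 = 18
k=4,n=2: even sum, s = 18+8 = 26
k=4,n=3: odd sum, s = 26-3 = 23
k=4,n=4: even sum, s = 23+16 = 39
k=4,n=5: odd sum, s = 39-5 = 34
k=5,n=2: odd sum, s = 34-2 = 32
k=5,n=3: even sum, s = 32+15 = 47
k=5,n=4: odd sum, s = 47-4 = 43
k=5,n=5: even sum, s = 43+25 = 68

68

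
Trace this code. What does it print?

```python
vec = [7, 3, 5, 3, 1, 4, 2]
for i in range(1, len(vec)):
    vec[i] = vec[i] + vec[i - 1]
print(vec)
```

[7, 10, 15, 18, 19, 23, 25]

i=1: vec[1] = 3+7 = 10 → [7, 10, 5, 3, 1, 4, 2]
i=2: vec[2] = 5+10 = 15 → [7, 10, 15, 3, 1, 4, 2]
i=3: vec[3] = 3+15 = 18 → [7, 10, 15, 18, 1, 4, 2]
i=4: vec[4] = 1+18 = 19 → [7, 10, 15, 18, 19, 4, 2]
i=5: vec[5] = 4+19 = 23 → [7, 10, 15, 18, 19, 23, 2]
i=6: vec[6] = 2+23 = 25 → [7, 10, 15, 18, 19, 23, 25]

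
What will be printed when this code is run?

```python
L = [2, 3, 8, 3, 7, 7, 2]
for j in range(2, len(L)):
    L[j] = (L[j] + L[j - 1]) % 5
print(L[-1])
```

0

j=2: L[2] = (8+3)%5 = 1 → [2, 3, 1, 3, 7, 7, 2]
j=3: L[3] = (3+1)%5 = 4 → [2, 3, 1, 4, 7, 7, 2]
j=4: L[4] = (7+4)%5 = 1 → [2, 3, 1, 4, 1, 7, 2]
j=5: L[5] = (7+1)%5 = 3 → [2, 3, 1, 4, 1, 3, 2]
j=6: L[6] = (2+3)%5 = 0 → [2, 3, 1, 4, 1, 3, 0]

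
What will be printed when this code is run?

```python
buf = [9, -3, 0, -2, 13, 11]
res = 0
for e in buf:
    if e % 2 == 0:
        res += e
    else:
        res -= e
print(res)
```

e=9: not even, res = 0-9 = -9
e=-3: not even, res = (-9)-(-3) = -6
e=0: even, res = (-6)+0 = -6
e=-2: even, res = (-6)+(-2) = -8
e=13: not even, res = (-8)-13 = -21
e=11: not even, res = (-21)-11 = -32

-32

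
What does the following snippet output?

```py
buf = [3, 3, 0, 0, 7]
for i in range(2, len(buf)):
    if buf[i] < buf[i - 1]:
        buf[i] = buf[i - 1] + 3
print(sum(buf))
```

i=2: 0<3, buf[2] = 3+3 = 6 → [3, 3, 6, 0, 7]
i=3: 0<6, buf[3] = 6+3 = 9 → [3, 3, 6, 9, 7]
i=4: 7<9, buf[4] = 9+3 = 12 → [3, 3, 6, 9, 12]
sum = 33

33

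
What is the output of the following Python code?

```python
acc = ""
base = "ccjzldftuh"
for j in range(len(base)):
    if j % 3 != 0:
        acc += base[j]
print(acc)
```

cjldtu

j=0: skip
j=1: add 'c' → 'c'
j=2: add 'j' → 'cj'
j=3: skip
j=4: add 'l' → 'cjl'
j=5: add 'd' → 'cjld'
j=6: skip
j=7: add 't' → 'cjldt'
j=8: add 'u' → 'cjldtu'
j=9: skip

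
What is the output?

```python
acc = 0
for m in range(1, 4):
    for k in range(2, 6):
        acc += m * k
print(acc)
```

84

m=1,k=2: acc = 0+2 = 2
m=1,k=3: acc = 2+3 = 5
m=1,k=4: acc = 5+4 = 9
m=1,k=5: acc = 9+5 = 14
m=2,k=2: acc = 14+4 = 18
m=2,k=3: acc = 18+6 = 24
m=2,k=4: acc = 24+8 = 32
m=2,k=5: acc = 32+10 = 42
m=3,k=2: acc = 42+6 = 48
m=3,k=3: acc = 48+9 = 57
m=3,k=4: acc = 57+12 = 69
m=3,k=5: acc = 69+15 = 84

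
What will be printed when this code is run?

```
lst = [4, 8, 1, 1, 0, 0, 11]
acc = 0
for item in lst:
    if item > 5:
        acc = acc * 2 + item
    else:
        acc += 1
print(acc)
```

item=4: not >5, acc = 0+1 = 1
item=8: >5, acc = 1*2+8 = 10
item=1: not >5, acc = 10+1 = 11
item=1: not >5, acc = 11+1 = 12
item=0: not >5, acc = 12+1 = 13
item=0: not >5, acc = 13+1 = 14
item=11: >5, acc = 14*2+11 = 39

39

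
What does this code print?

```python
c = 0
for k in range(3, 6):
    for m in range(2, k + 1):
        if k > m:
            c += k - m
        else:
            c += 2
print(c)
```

k=3,m=2: 3>2, c = 0+1 = 1
k=3,m=3: not 3>3, c = 1+2 = 3
k=4,m=2: 4>2, c = 3+2 = 5
k=4,m=3: 4>3, c = 5+1 = 6
k=4,m=4: not 4>4, c = 6+2 = 8
k=5,m=2: 5>2, c = 8+3 = 11
k=5,m=3: 5>3, c = 11+2 = 13
k=5,m=4: 5>4, c = 13+1 = 14
k=5,m=5: not 5>5, c = 14+2 = 16

16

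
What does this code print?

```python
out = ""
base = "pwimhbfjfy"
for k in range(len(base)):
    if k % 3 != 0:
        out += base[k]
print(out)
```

wihbjf

k=0: skip
k=1: add 'w' → 'w'
k=2: add 'i' → 'wi'
k=3: skip
k=4: add 'h' → 'wih'
k=5: add 'b' → 'wihb'
k=6: skip
k=7: add 'j' → 'wihbj'
k=8: add 'f' → 'wihbjf'
k=9: skip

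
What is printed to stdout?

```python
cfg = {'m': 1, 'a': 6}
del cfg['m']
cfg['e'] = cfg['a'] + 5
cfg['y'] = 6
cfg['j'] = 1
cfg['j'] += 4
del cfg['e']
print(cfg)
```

del 'm' → {'a': 6}
cfg['e'] = cfg['a']+5 = 11 → {'a': 6, 'e': 11}
cfg['y'] = 6 → {'a': 6, 'e': 11, 'y': 6}
cfg['j'] = 1 → {'a': 6, 'e': 11, 'y': 6, 'j': 1}
cfg['j'] = 1+4 = 5 → {'a': 6, 'e': 11, 'y': 6, 'j': 5}
del 'e' → {'a': 6, 'y': 6, 'j': 5}

{'a': 6, 'y': 6, 'j': 5}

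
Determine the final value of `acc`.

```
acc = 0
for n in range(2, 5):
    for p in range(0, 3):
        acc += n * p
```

27

n=2,p=0: acc = 0+0 = 0
n=2,p=1: acc = 0+2 = 2
n=2,p=2: acc = 2+4 = 6
n=3,p=0: acc = 6+0 = 6
n=3,p=1: acc = 6+3 = 9
n=3,p=2: acc = 9+6 = 15
n=4,p=0: acc = 15+0 = 15
n=4,p=1: acc = 15+4 = 19
n=4,p=2: acc = 19+8 = 27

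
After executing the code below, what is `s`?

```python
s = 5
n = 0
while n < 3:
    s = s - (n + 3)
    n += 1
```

n=0: s = 5-3 = 2
n=1: s = 2-4 = -2
n=2: s = (-2)-5 = -7

-7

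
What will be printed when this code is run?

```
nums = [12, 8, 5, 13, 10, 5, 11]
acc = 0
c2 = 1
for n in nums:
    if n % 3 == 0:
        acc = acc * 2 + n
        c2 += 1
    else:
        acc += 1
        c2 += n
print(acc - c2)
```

-36

n=12: %3==0, acc = 0*2+12 = 12; c2=2
n=8: not %3==0, acc = 12+1 = 13; c2=10
n=5: not %3==0, acc = 13+1 = 14; c2=15
n=13: not %3==0, acc = 14+1 = 15; c2=28
n=10: not %3==0, acc = 15+1 = 16; c2=38
n=5: not %3==0, acc = 16+1 = 17; c2=43
n=11: not %3==0, acc = 17+1 = 18; c2=54
acc-c2 = 18-54 = -36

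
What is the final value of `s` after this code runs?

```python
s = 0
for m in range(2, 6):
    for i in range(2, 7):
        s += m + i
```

m=2,i=2: s = 0+4 = 4
m=2,i=3: s = 4+5 = 9
m=2,i=4: s = 9+6 = 15
m=2,i=5: s = 15+7 = 22
m=2,i=6: s = 22+8 = 30
m=3,i=2: s = 30+5 = 35
m=3,i=3: s = 35+6 = 41
m=3,i=4: s = 41+7 = 48
m=3,i=5: s = 48+8 = 56
m=3,i=6: s = 56+9 = 65
m=4,i=2: s = 65+6 = 71
m=4,i=3: s = 71+7 = 78
m=4,i=4: s = 78+8 = 86
m=4,i=5: s = 86+9 = 95
m=4,i=6: s = 95+10 = 105
m=5,i=2: s = 105+7 = 112
m=5,i=3: s = 112+8 = 120
m=5,i=4: s = 120+9 = 129
m=5,i=5: s = 129+10 = 139
m=5,i=6: s = 139+11 = 150

150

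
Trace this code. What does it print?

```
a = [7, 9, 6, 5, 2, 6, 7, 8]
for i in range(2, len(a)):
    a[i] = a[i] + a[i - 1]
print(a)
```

i=2: a[2] = 6+9 = 15 → [7, 9, 15, 5, 2, 6, 7, 8]
i=3: a[3] = 5+15 = 20 → [7, 9, 15, 20, 2, 6, 7, 8]
i=4: a[4] = 2+20 = 22 → [7, 9, 15, 20, 22, 6, 7, 8]
i=5: a[5] = 6+22 = 28 → [7, 9, 15, 20, 22, 28, 7, 8]
i=6: a[6] = 7+28 = 35 → [7, 9, 15, 20, 22, 28, 35, 8]
i=7: a[7] = 8+35 = 43 → [7, 9, 15, 20, 22, 28, 35, 43]

[7, 9, 15, 20, 22, 28, 35, 43]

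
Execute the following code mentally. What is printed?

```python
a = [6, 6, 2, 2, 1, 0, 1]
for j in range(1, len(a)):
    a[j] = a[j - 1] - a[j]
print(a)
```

[6, 0, -2, -4, -5, -5, -6]

j=1: a[1] = 6-6 = 0 → [6, 0, 2, 2, 1, 0, 1]
j=2: a[2] = 0-2 = -2 → [6, 0, -2, 2, 1, 0, 1]
j=3: a[3] = (-2)-2 = -4 → [6, 0, -2, -4, 1, 0, 1]
j=4: a[4] = (-4)-1 = -5 → [6, 0, -2, -4, -5, 0, 1]
j=5: a[5] = (-5)-0 = -5 → [6, 0, -2, -4, -5, -5, 1]
j=6: a[6] = (-5)-1 = -6 → [6, 0, -2, -4, -5, -5, -6]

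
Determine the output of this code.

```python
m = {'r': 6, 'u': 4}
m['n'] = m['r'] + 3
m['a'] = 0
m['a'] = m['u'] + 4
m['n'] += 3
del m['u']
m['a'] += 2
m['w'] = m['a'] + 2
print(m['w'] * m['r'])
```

m['n'] = m['r']+3 = 9 → {'r': 6, 'u': 4, 'n': 9}
m['a'] = 0 → {'r': 6, 'u': 4, 'n': 9, 'a': 0}
m['a'] = m['u']+4 = 8 → {'r': 6, 'u': 4, 'n': 9, 'a': 8}
m['n'] = 9+3 = 12 → {'r': 6, 'u': 4, 'n': 12, 'a': 8}
del 'u' → {'r': 6, 'n': 12, 'a': 8}
m['a'] = 8+2 = 10 → {'r': 6, 'n': 12, 'a': 10}
m['w'] = m['a']+2 = 12 → {'r': 6, 'n': 12, 'a': 10, 'w': 12}
m['w']*m['r'] = 12*6 = 72

72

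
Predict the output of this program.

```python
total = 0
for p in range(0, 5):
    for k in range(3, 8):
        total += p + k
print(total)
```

p=0,k=3: total = 0+3 = 3
p=0,k=4: total = 3+4 = 7
p=0,k=5: total = 7+5 = 12
p=0,k=6: total = 12+6 = 18
p=0,k=7: total = 18+7 = 25
p=1,k=3: total = 25+4 = 29
p=1,k=4: total = 29+5 = 34
p=1,k=5: total = 34+6 = 40
p=1,k=6: total = 40+7 = 47
p=1,k=7: total = 47+8 = 55
p=2,k=3: total = 55+5 = 60
p=2,k=4: total = 60+6 = 66
p=2,k=5: total = 66+7 = 73
p=2,k=6: total = 73+8 = 81
p=2,k=7: total = 81+9 = 90
p=3,k=3: total = 90+6 = 96
p=3,k=4: total = 96+7 = 103
p=3,k=5: total = 103+8 = 111
p=3,k=6: total = 111+9 = 120
p=3,k=7: total = 120+10 = 130
p=4,k=3: total = 130+7 = 137
p=4,k=4: total = 137+8 = 145
p=4,k=5: total = 145+9 = 154
p=4,k=6: total = 154+10 = 164
p=4,k=7: total = 164+11 = 175

175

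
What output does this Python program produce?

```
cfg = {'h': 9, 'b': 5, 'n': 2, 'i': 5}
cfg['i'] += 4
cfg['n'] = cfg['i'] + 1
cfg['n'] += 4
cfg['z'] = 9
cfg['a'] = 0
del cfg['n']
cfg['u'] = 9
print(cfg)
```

cfg['i'] = 5+4 = 9 → {'h': 9, 'b': 5, 'n': 2, 'i': 9}
cfg['n'] = cfg['i']+1 = 10 → {'h': 9, 'b': 5, 'n': 10, 'i': 9}
cfg['n'] = 10+4 = 14 → {'h': 9, 'b': 5, 'n': 14, 'i': 9}
cfg['z'] = 9 → {'h': 9, 'b': 5, 'n': 14, 'i': 9, 'z': 9}
cfg['a'] = 0 → {'h': 9, 'b': 5, 'n': 14, 'i': 9, 'z': 9, 'a': 0}
del 'n' → {'h': 9, 'b': 5, 'i': 9, 'z': 9, 'a': 0}
cfg['u'] = 9 → {'h': 9, 'b': 5, 'i': 9, 'z': 9, 'a': 0, 'u': 9}

{'h': 9, 'b': 5, 'i': 9, 'z': 9, 'a': 0, 'u': 9}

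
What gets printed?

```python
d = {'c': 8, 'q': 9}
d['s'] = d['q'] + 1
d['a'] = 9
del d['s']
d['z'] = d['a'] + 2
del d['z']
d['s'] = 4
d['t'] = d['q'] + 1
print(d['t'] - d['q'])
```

1

d['s'] = d['q']+1 = 10 → {'c': 8, 'q': 9, 's': 10}
d['a'] = 9 → {'c': 8, 'q': 9, 's': 10, 'a': 9}
del 's' → {'c': 8, 'q': 9, 'a': 9}
d['z'] = d['a']+2 = 11 → {'c': 8, 'q': 9, 'a': 9, 'z': 11}
del 'z' → {'c': 8, 'q': 9, 'a': 9}
d['s'] = 4 → {'c': 8, 'q': 9, 'a': 9, 's': 4}
d['t'] = d['q']+1 = 10 → {'c': 8, 'q': 9, 'a': 9, 's': 4, 't': 10}
d['t']-d['q'] = 10-9 = 1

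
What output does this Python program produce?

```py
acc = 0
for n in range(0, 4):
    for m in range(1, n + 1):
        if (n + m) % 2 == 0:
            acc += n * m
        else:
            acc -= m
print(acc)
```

n=1,m=1: even sum, acc = 0+1 = 1
n=2,m=1: odd sum, acc = 1-1 = 0
n=2,m=2: even sum, acc = 0+4 = 4
n=3,m=1: even sum, acc = 4+3 = 7
n=3,m=2: odd sum, acc = 7-2 = 5
n=3,m=3: even sum, acc = 5+9 = 14

14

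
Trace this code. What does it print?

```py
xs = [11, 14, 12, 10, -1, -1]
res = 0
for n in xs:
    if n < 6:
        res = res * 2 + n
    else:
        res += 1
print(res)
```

13

n=11: not <6, res = 0+1 = 1
n=14: not <6, res = 1+1 = 2
n=12: not <6, res = 2+1 = 3
n=10: not <6, res = 3+1 = 4
n=-1: <6, res = 4*2+(-1) = 7
n=-1: <6, res = 7*2+(-1) = 13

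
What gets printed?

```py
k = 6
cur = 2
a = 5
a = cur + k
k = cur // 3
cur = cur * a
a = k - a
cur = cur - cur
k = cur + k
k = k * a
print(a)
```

a = 2+6 = 8
k = 2//3 = 0
cur = 2*8 = 16
a = 0-8 = -8
cur = 16-16 = 0
k = 0+0 = 0
k = 0*(-8) = 0

-8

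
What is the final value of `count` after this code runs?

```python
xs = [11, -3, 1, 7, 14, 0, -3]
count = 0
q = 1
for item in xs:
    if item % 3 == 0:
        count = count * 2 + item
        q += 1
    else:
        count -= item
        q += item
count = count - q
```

-228

item=11: not %3==0, count = 0-11 = -11; q=12
item=-3: %3==0, count = (-11)*2+(-3) = -25; q=13
item=1: not %3==0, count = (-25)-1 = -26; q=14
item=7: not %3==0, count = (-26)-7 = -33; q=21
item=14: not %3==0, count = (-33)-14 = -47; q=35
item=0: %3==0, count = (-47)*2+0 = -94; q=36
item=-3: %3==0, count = (-94)*2+(-3) = -191; q=37
count-q = (-191)-37 = -228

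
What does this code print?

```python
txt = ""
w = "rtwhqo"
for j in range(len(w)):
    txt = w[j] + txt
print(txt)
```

j=0: prepend 'r' → 'r'
j=1: prepend 't' → 'tr'
j=2: prepend 'w' → 'wtr'
j=3: prepend 'h' → 'hwtr'
j=4: prepend 'q' → 'qhwtr'
j=5: prepend 'o' → 'oqhwtr'

oqhwtr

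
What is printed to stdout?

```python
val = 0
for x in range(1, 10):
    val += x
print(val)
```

x=1: val = 0+1 = 1
x=2: val = 1+2 = 3
x=3: val = 3+3 = 6
x=4: val = 6+4 = 10
x=5: val = 10+5 = 15
x=6: val = 15+6 = 21
x=7: val = 21+7 = 28
x=8: val = 28+8 = 36
x=9: val = 36+9 = 45

45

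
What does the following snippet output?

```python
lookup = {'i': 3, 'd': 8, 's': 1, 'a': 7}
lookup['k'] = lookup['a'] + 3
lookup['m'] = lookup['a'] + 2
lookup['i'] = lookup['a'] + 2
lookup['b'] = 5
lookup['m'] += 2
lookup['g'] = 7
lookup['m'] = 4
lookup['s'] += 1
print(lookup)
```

{'i': 9, 'd': 8, 's': 2, 'a': 7, 'k': 10, 'm': 4, 'b': 5, 'g': 7}

lookup['k'] = lookup['a']+3 = 10 → {'i': 3, 'd': 8, 's': 1, 'a': 7, 'k': 10}
lookup['m'] = lookup['a']+2 = 9 → {'i': 3, 'd': 8, 's': 1, 'a': 7, 'k': 10, 'm': 9}
lookup['i'] = lookup['a']+2 = 9 → {'i': 9, 'd': 8, 's': 1, 'a': 7, 'k': 10, 'm': 9}
lookup['b'] = 5 → {'i': 9, 'd': 8, 's': 1, 'a': 7, 'k': 10, 'm': 9, 'b': 5}
lookup['m'] = 9+2 = 11 → {'i': 9, 'd': 8, 's': 1, 'a': 7, 'k': 10, 'm': 11, 'b': 5}
lookup['g'] = 7 → {'i': 9, 'd': 8, 's': 1, 'a': 7, 'k': 10, 'm': 11, 'b': 5, 'g': 7}
lookup['m'] = 4 → {'i': 9, 'd': 8, 's': 1, 'a': 7, 'k': 10, 'm': 4, 'b': 5, 'g': 7}
lookup['s'] = 1+1 = 2 → {'i': 9, 'd': 8, 's': 2, 'a': 7, 'k': 10, 'm': 4, 'b': 5, 'g': 7}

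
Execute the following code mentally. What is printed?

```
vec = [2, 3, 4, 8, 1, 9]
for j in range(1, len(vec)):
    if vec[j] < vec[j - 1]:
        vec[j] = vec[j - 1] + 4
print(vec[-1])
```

j=1: 3>=2, unchanged → [2, 3, 4, 8, 1, 9]
j=2: 4>=3, unchanged → [2, 3, 4, 8, 1, 9]
j=3: 8>=4, unchanged → [2, 3, 4, 8, 1, 9]
j=4: 1<8, vec[4] = 8+4 = 12 → [2, 3, 4, 8, 12, 9]
j=5: 9<12, vec[5] = 12+4 = 16 → [2, 3, 4, 8, 12, 16]

16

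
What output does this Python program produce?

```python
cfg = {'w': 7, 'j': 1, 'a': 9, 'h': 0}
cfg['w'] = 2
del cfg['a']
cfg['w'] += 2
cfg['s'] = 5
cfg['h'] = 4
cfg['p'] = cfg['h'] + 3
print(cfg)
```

{'w': 4, 'j': 1, 'h': 4, 's': 5, 'p': 7}

cfg['w'] = 2 → {'w': 2, 'j': 1, 'a': 9, 'h': 0}
del 'a' → {'w': 2, 'j': 1, 'h': 0}
cfg['w'] = 2+2 = 4 → {'w': 4, 'j': 1, 'h': 0}
cfg['s'] = 5 → {'w': 4, 'j': 1, 'h': 0, 's': 5}
cfg['h'] = 4 → {'w': 4, 'j': 1, 'h': 4, 's': 5}
cfg['p'] = cfg['h']+3 = 7 → {'w': 4, 'j': 1, 'h': 4, 's': 5, 'p': 7}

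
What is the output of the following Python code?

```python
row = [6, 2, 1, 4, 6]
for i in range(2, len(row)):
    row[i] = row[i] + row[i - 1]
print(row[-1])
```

13

i=2: row[2] = 1+2 = 3 → [6, 2, 3, 4, 6]
i=3: row[3] = 4+3 = 7 → [6, 2, 3, 7, 6]
i=4: row[4] = 6+7 = 13 → [6, 2, 3, 7, 13]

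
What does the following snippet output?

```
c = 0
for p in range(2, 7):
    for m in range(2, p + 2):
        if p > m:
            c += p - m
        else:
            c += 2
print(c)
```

40

p=2,m=2: not 2>2, c = 0+2 = 2
p=2,m=3: not 2>3, c = 2+2 = 4
p=3,m=2: 3>2, c = 4+1 = 5
p=3,m=3: not 3>3, c = 5+2 = 7
p=3,m=4: not 3>4, c = 7+2 = 9
p=4,m=2: 4>2, c = 9+2 = 11
p=4,m=3: 4>3, c = 11+1 = 12
p=4,m=4: not 4>4, c = 12+2 = 14
p=4,m=5: not 4>5, c = 14+2 = 16
p=5,m=2: 5>2, c = 16+3 = 19
p=5,m=3: 5>3, c = 19+2 = 21
p=5,m=4: 5>4, c = 21+1 = 22
p=5,m=5: not 5>5, c = 22+2 = 24
p=5,m=6: not 5>6, c = 24+2 = 26
p=6,m=2: 6>2, c = 26+4 = 30
p=6,m=3: 6>3, c = 30+3 = 33
p=6,m=4: 6>4, c = 33+2 = 35
p=6,m=5: 6>5, c = 35+1 = 36
p=6,m=6: not 6>6, c = 36+2 = 38
p=6,m=7: not 6>7, c = 38+2 = 40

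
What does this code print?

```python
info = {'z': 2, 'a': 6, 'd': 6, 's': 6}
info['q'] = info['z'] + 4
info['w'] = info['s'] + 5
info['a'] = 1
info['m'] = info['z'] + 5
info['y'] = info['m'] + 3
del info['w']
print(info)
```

info['q'] = info['z']+4 = 6 → {'z': 2, 'a': 6, 'd': 6, 's': 6, 'q': 6}
info['w'] = info['s']+5 = 11 → {'z': 2, 'a': 6, 'd': 6, 's': 6, 'q': 6, 'w': 11}
info['a'] = 1 → {'z': 2, 'a': 1, 'd': 6, 's': 6, 'q': 6, 'w': 11}
info['m'] = info['z']+5 = 7 → {'z': 2, 'a': 1, 'd': 6, 's': 6, 'q': 6, 'w': 11, 'm': 7}
info['y'] = info['m']+3 = 10 → {'z': 2, 'a': 1, 'd': 6, 's': 6, 'q': 6, 'w': 11, 'm': 7, 'y': 10}
del 'w' → {'z': 2, 'a': 1, 'd': 6, 's': 6, 'q': 6, 'm': 7, 'y': 10}

{'z': 2, 'a': 1, 'd': 6, 's': 6, 'q': 6, 'm': 7, 'y': 10}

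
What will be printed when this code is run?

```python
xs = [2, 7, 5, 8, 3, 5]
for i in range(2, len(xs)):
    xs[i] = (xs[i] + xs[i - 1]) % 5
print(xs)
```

[2, 7, 2, 0, 3, 3]

i=2: xs[2] = (5+7)%5 = 2 → [2, 7, 2, 8, 3, 5]
i=3: xs[3] = (8+2)%5 = 0 → [2, 7, 2, 0, 3, 5]
i=4: xs[4] = (3+0)%5 = 3 → [2, 7, 2, 0, 3, 5]
i=5: xs[5] = (5+3)%5 = 3 → [2, 7, 2, 0, 3, 3]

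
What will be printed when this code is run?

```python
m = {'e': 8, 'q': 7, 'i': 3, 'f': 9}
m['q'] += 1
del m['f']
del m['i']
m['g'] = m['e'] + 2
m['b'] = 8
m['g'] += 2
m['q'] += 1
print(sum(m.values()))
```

37

m['q'] = 7+1 = 8 → {'e': 8, 'q': 8, 'i': 3, 'f': 9}
del 'f' → {'e': 8, 'q': 8, 'i': 3}
del 'i' → {'e': 8, 'q': 8}
m['g'] = m['e']+2 = 10 → {'e': 8, 'q': 8, 'g': 10}
m['b'] = 8 → {'e': 8, 'q': 8, 'g': 10, 'b': 8}
m['g'] = 10+2 = 12 → {'e': 8, 'q': 8, 'g': 12, 'b': 8}
m['q'] = 8+1 = 9 → {'e': 8, 'q': 9, 'g': 12, 'b': 8}
sum of values = 37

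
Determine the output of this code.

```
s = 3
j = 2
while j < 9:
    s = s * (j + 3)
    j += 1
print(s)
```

j=2: s = 3*5 = 15
j=3: s = 15*6 = 90
j=4: s = 90*7 = 630
j=5: s = 630*8 = 5040
j=6: s = 5040*9 = 45360
j=7: s = 45360*10 = 453600
j=8: s = 453600*11 = 4989600

4989600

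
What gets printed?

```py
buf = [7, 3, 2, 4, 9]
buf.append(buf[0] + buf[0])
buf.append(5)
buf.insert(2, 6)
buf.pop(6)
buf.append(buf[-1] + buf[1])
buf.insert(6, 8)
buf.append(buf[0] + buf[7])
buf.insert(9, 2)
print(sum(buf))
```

66

append buf[0]+buf[0] = 7+7 = 14 → [7, 3, 2, 4, 9, 14]
append 5 → [7, 3, 2, 4, 9, 14, 5]
insert 6 at 2 → [7, 3, 6, 2, 4, 9, 14, 5]
pop(6) removes 14 → [7, 3, 6, 2, 4, 9, 5]
append buf[-1]+buf[1] = 5+3 = 8 → [7, 3, 6, 2, 4, 9, 5, 8]
insert 8 at 6 → [7, 3, 6, 2, 4, 9, 8, 5, 8]
append buf[0]+buf[7] = 7+5 = 12 → [7, 3, 6, 2, 4, 9, 8, 5, 8, 12]
insert 2 at 9 → [7, 3, 6, 2, 4, 9, 8, 5, 8, 2, 12]
sum = 66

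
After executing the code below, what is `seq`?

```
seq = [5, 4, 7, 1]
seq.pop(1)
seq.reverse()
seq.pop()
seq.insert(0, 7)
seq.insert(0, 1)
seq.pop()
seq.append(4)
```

pop(1) removes 4 → [5, 7, 1]
reverse → [1, 7, 5]
pop() removes 5 → [1, 7]
insert 7 at 0 → [7, 1, 7]
insert 1 at 0 → [1, 7, 1, 7]
pop() removes 7 → [1, 7, 1]
append 4 → [1, 7, 1, 4]

[1, 7, 1, 4]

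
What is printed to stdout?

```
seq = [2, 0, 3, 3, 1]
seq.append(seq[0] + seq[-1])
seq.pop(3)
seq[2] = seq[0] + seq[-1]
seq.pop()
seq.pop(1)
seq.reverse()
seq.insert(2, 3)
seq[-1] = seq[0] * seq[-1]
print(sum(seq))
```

append seq[0]+seq[-1] = 2+1 = 3 → [2, 0, 3, 3, 1, 3]
pop(3) removes 3 → [2, 0, 3, 1, 3]
seq[2] = seq[0]+seq[-1] = 2+3 = 5 → [2, 0, 5, 1, 3]
pop() removes 3 → [2, 0, 5, 1]
pop(1) removes 0 → [2, 5, 1]
reverse → [1, 5, 2]
insert 3 at 2 → [1, 5, 3, 2]
seq[-1] = seq[0]*seq[-1] = 1*2 = 2 → [1, 5, 3, 2]
sum = 11

11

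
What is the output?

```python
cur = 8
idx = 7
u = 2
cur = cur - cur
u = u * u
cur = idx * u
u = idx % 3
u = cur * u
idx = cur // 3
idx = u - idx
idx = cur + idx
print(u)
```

cur = 8-8 = 0
u = 2*2 = 4
cur = 7*4 = 28
u = 7%3 = 1
u = 28*1 = 28
idx = 28//3 = 9
idx = 28-9 = 19
idx = 28+19 = 47

28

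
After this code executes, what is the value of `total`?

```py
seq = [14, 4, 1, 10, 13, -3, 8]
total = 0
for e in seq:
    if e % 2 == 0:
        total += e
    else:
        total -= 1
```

e=14: even, total = 0+14 = 14
e=4: even, total = 14+4 = 18
e=1: not even, total = 18-1 = 17
e=10: even, total = 17+10 = 27
e=13: not even, total = 27-1 = 26
e=-3: not even, total = 26-1 = 25
e=8: even, total = 25+8 = 33

33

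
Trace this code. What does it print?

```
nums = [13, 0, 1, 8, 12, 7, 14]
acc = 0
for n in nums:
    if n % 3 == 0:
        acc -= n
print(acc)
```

-12

n=13: not %3==0
n=0: %3==0, acc = 0-0 = 0
n=1: not %3==0
n=8: not %3==0
n=12: %3==0, acc = 0-12 = -12
n=7: not %3==0
n=14: not %3==0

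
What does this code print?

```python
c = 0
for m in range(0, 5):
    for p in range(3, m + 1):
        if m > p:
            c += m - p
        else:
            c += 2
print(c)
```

m=3,p=3: not 3>3, c = 0+2 = 2
m=4,p=3: 4>3, c = 2+1 = 3
m=4,p=4: not 4>4, c = 3+2 = 5

5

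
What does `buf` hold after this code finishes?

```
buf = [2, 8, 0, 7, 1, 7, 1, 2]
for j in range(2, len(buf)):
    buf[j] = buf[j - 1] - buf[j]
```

[2, 8, 8, 1, 0, -7, -8, -10]

j=2: buf[2] = 8-0 = 8 → [2, 8, 8, 7, 1, 7, 1, 2]
j=3: buf[3] = 8-7 = 1 → [2, 8, 8, 1, 1, 7, 1, 2]
j=4: buf[4] = 1-1 = 0 → [2, 8, 8, 1, 0, 7, 1, 2]
j=5: buf[5] = 0-7 = -7 → [2, 8, 8, 1, 0, -7, 1, 2]
j=6: buf[6] = (-7)-1 = -8 → [2, 8, 8, 1, 0, -7, -8, 2]
j=7: buf[7] = (-8)-2 = -10 → [2, 8, 8, 1, 0, -7, -8, -10]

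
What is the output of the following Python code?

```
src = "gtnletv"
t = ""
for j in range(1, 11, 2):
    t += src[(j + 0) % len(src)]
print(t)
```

tltgn

j=1: add src[1]='t' → 't'
j=3: add src[3]='l' → 'tl'
j=5: add src[5]='t' → 'tlt'
j=7: add src[0]='g' → 'tltg'
j=9: add src[2]='n' → 'tltgn'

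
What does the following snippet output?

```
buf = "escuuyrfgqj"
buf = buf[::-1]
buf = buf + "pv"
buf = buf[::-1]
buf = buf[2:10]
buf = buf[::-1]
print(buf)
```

fryuucse

reverse → 'jqgfryuucse'
+ 'pv' → 'jqgfryuucsepv'
reverse → 'vpescuuyrfgqj'
slice [2:10] → 'escuuyrf'
reverse → 'fryuucse'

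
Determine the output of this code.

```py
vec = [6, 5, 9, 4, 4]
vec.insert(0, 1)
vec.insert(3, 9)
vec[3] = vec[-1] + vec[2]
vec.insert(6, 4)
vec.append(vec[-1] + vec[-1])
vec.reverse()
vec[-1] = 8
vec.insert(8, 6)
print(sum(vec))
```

63

insert 1 at 0 → [1, 6, 5, 9, 4, 4]
insert 9 at 3 → [1, 6, 5, 9, 9, 4, 4]
vec[3] = vec[-1]+vec[2] = 4+5 = 9 → [1, 6, 5, 9, 9, 4, 4]
insert 4 at 6 → [1, 6, 5, 9, 9, 4, 4, 4]
append vec[-1]+vec[-1] = 4+4 = 8 → [1, 6, 5, 9, 9, 4, 4, 4, 8]
reverse → [8, 4, 4, 4, 9, 9, 5, 6, 1]
vec[-1] = 8 → [8, 4, 4, 4, 9, 9, 5, 6, 8]
insert 6 at 8 → [8, 4, 4, 4, 9, 9, 5, 6, 6, 8]
sum = 63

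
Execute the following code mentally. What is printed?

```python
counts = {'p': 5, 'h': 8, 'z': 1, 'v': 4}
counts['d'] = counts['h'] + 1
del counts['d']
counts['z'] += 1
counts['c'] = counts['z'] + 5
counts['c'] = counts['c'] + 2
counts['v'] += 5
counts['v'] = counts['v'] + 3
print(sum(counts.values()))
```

36

counts['d'] = counts['h']+1 = 9 → {'p': 5, 'h': 8, 'z': 1, 'v': 4, 'd': 9}
del 'd' → {'p': 5, 'h': 8, 'z': 1, 'v': 4}
counts['z'] = 1+1 = 2 → {'p': 5, 'h': 8, 'z': 2, 'v': 4}
counts['c'] = counts['z']+5 = 7 → {'p': 5, 'h': 8, 'z': 2, 'v': 4, 'c': 7}
counts['c'] = counts['c']+2 = 9 → {'p': 5, 'h': 8, 'z': 2, 'v': 4, 'c': 9}
counts['v'] = 4+5 = 9 → {'p': 5, 'h': 8, 'z': 2, 'v': 9, 'c': 9}
counts['v'] = counts['v']+3 = 12 → {'p': 5, 'h': 8, 'z': 2, 'v': 12, 'c': 9}
sum of values = 36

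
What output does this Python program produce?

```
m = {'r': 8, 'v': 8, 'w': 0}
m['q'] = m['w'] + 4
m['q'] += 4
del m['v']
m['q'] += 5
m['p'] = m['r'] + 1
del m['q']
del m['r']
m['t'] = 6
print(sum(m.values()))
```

m['q'] = m['w']+4 = 4 → {'r': 8, 'v': 8, 'w': 0, 'q': 4}
m['q'] = 4+4 = 8 → {'r': 8, 'v': 8, 'w': 0, 'q': 8}
del 'v' → {'r': 8, 'w': 0, 'q': 8}
m['q'] = 8+5 = 13 → {'r': 8, 'w': 0, 'q': 13}
m['p'] = m['r']+1 = 9 → {'r': 8, 'w': 0, 'q': 13, 'p': 9}
del 'q' → {'r': 8, 'w': 0, 'p': 9}
del 'r' → {'w': 0, 'p': 9}
m['t'] = 6 → {'w': 0, 'p': 9, 't': 6}
sum of values = 15

15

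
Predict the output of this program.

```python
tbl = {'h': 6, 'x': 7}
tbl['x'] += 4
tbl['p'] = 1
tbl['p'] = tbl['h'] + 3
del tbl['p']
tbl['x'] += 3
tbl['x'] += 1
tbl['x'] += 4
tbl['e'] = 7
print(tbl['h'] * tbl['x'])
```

tbl['x'] = 7+4 = 11 → {'h': 6, 'x': 11}
tbl['p'] = 1 → {'h': 6, 'x': 11, 'p': 1}
tbl['p'] = tbl['h']+3 = 9 → {'h': 6, 'x': 11, 'p': 9}
del 'p' → {'h': 6, 'x': 11}
tbl['x'] = 11+3 = 14 → {'h': 6, 'x': 14}
tbl['x'] = 14+1 = 15 → {'h': 6, 'x': 15}
tbl['x'] = 15+4 = 19 → {'h': 6, 'x': 19}
tbl['e'] = 7 → {'h': 6, 'x': 19, 'e': 7}
tbl['h']*tbl['x'] = 6*19 = 114

114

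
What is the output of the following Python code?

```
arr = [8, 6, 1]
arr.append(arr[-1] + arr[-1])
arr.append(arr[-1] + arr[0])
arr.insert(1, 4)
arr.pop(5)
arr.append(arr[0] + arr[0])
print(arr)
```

[8, 4, 6, 1, 2, 16]

append arr[-1]+arr[-1] = 1+1 = 2 → [8, 6, 1, 2]
append arr[-1]+arr[0] = 2+8 = 10 → [8, 6, 1, 2, 10]
insert 4 at 1 → [8, 4, 6, 1, 2, 10]
pop(5) removes 10 → [8, 4, 6, 1, 2]
append arr[0]+arr[0] = 8+8 = 16 → [8, 4, 6, 1, 2, 16]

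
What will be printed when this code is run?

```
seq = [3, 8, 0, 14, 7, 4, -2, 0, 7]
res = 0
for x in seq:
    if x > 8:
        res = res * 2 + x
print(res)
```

x=3: not >8
x=8: not >8
x=0: not >8
x=14: >8, res = 0*2+14 = 14
x=7: not >8
x=4: not >8
x=-2: not >8
x=0: not >8
x=7: not >8

14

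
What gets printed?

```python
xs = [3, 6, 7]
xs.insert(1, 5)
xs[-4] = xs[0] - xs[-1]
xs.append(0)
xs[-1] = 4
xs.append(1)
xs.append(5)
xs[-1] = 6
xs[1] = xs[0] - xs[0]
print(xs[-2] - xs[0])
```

5

insert 5 at 1 → [3, 5, 6, 7]
xs[-4] = xs[0]-xs[-1] = 3-7 = -4 → [-4, 5, 6, 7]
append 0 → [-4, 5, 6, 7, 0]
xs[-1] = 4 → [-4, 5, 6, 7, 4]
append 1 → [-4, 5, 6, 7, 4, 1]
append 5 → [-4, 5, 6, 7, 4, 1, 5]
xs[-1] = 6 → [-4, 5, 6, 7, 4, 1, 6]
xs[1] = xs[0]-xs[0] = (-4)-(-4) = 0 → [-4, 0, 6, 7, 4, 1, 6]
xs[-2]-xs[0] = 1-(-4) = 5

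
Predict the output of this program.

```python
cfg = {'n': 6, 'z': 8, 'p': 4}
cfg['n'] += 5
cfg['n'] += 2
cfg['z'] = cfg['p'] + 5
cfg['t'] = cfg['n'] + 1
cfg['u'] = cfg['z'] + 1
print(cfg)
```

{'n': 13, 'z': 9, 'p': 4, 't': 14, 'u': 10}

cfg['n'] = 6+5 = 11 → {'n': 11, 'z': 8, 'p': 4}
cfg['n'] = 11+2 = 13 → {'n': 13, 'z': 8, 'p': 4}
cfg['z'] = cfg['p']+5 = 9 → {'n': 13, 'z': 9, 'p': 4}
cfg['t'] = cfg['n']+1 = 14 → {'n': 13, 'z': 9, 'p': 4, 't': 14}
cfg['u'] = cfg['z']+1 = 10 → {'n': 13, 'z': 9, 'p': 4, 't': 14, 'u': 10}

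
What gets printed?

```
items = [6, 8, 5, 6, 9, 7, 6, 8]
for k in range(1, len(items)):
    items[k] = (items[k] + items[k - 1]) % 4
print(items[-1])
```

k=1: items[1] = (8+6)%4 = 2 → [6, 2, 5, 6, 9, 7, 6, 8]
k=2: items[2] = (5+2)%4 = 3 → [6, 2, 3, 6, 9, 7, 6, 8]
k=3: items[3] = (6+3)%4 = 1 → [6, 2, 3, 1, 9, 7, 6, 8]
k=4: items[4] = (9+1)%4 = 2 → [6, 2, 3, 1, 2, 7, 6, 8]
k=5: items[5] = (7+2)%4 = 1 → [6, 2, 3, 1, 2, 1, 6, 8]
k=6: items[6] = (6+1)%4 = 3 → [6, 2, 3, 1, 2, 1, 3, 8]
k=7: items[7] = (8+3)%4 = 3 → [6, 2, 3, 1, 2, 1, 3, 3]

3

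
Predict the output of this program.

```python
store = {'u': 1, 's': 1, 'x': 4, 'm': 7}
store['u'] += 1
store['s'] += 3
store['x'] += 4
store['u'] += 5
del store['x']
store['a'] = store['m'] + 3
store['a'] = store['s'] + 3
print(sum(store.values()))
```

25

store['u'] = 1+1 = 2 → {'u': 2, 's': 1, 'x': 4, 'm': 7}
store['s'] = 1+3 = 4 → {'u': 2, 's': 4, 'x': 4, 'm': 7}
store['x'] = 4+4 = 8 → {'u': 2, 's': 4, 'x': 8, 'm': 7}
store['u'] = 2+5 = 7 → {'u': 7, 's': 4, 'x': 8, 'm': 7}
del 'x' → {'u': 7, 's': 4, 'm': 7}
store['a'] = store['m']+3 = 10 → {'u': 7, 's': 4, 'm': 7, 'a': 10}
store['a'] = store['s']+3 = 7 → {'u': 7, 's': 4, 'm': 7, 'a': 7}
sum of values = 25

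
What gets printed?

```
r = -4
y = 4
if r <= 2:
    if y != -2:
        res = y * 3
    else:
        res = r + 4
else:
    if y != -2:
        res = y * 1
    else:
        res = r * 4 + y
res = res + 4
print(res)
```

16

r=-4, y=4
r <= 2 is True; y != -2 is True
→ res = y * 3 = 12
res = 12+4 = 16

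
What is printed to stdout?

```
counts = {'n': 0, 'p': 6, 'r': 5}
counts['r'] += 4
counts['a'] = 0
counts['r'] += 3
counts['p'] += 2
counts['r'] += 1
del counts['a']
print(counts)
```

{'n': 0, 'p': 8, 'r': 13}

counts['r'] = 5+4 = 9 → {'n': 0, 'p': 6, 'r': 9}
counts['a'] = 0 → {'n': 0, 'p': 6, 'r': 9, 'a': 0}
counts['r'] = 9+3 = 12 → {'n': 0, 'p': 6, 'r': 12, 'a': 0}
counts['p'] = 6+2 = 8 → {'n': 0, 'p': 8, 'r': 12, 'a': 0}
counts['r'] = 12+1 = 13 → {'n': 0, 'p': 8, 'r': 13, 'a': 0}
del 'a' → {'n': 0, 'p': 8, 'r': 13}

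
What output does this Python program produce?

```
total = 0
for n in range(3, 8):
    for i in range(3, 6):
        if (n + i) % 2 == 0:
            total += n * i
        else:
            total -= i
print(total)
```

132

n=3,i=3: even sum, total = 0+9 = 9
n=3,i=4: odd sum, total = 9-4 = 5
n=3,i=5: even sum, total = 5+15 = 20
n=4,i=3: odd sum, total = 20-3 = 17
n=4,i=4: even sum, total = 17+16 = 33
n=4,i=5: odd sum, total = 33-5 = 28
n=5,i=3: even sum, total = 28+15 = 43
n=5,i=4: odd sum, total = 43-4 = 39
n=5,i=5: even sum, total = 39+25 = 64
n=6,i=3: odd sum, total = 64-3 = 61
n=6,i=4: even sum, total = 61+24 = 85
n=6,i=5: odd sum, total = 85-5 = 80
n=7,i=3: even sum, total = 80+21 = 101
n=7,i=4: odd sum, total = 101-4 = 97
n=7,i=5: even sum, total = 97+35 = 132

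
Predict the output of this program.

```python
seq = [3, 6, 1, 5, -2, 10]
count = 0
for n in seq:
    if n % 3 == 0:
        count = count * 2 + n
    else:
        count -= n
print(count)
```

n=3: %3==0, count = 0*2+3 = 3
n=6: %3==0, count = 3*2+6 = 12
n=1: not %3==0, count = 12-1 = 11
n=5: not %3==0, count = 11-5 = 6
n=-2: not %3==0, count = 6-(-2) = 8
n=10: not %3==0, count = 8-10 = -2

-2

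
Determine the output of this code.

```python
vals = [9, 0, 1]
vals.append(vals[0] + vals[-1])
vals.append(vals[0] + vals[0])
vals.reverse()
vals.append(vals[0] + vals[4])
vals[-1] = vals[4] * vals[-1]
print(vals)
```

[18, 10, 1, 0, 9, 243]

append vals[0]+vals[-1] = 9+1 = 10 → [9, 0, 1, 10]
append vals[0]+vals[0] = 9+9 = 18 → [9, 0, 1, 10, 18]
reverse → [18, 10, 1, 0, 9]
append vals[0]+vals[4] = 18+9 = 27 → [18, 10, 1, 0, 9, 27]
vals[-1] = vals[4]*vals[-1] = 9*27 = 243 → [18, 10, 1, 0, 9, 243]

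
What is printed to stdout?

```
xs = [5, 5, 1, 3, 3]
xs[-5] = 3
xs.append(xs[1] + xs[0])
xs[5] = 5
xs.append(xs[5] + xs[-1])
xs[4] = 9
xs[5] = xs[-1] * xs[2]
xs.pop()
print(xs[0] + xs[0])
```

xs[-5] = 3 → [3, 5, 1, 3, 3]
append xs[1]+xs[0] = 5+3 = 8 → [3, 5, 1, 3, 3, 8]
xs[5] = 5 → [3, 5, 1, 3, 3, 5]
append xs[5]+xs[-1] = 5+5 = 10 → [3, 5, 1, 3, 3, 5, 10]
xs[4] = 9 → [3, 5, 1, 3, 9, 5, 10]
xs[5] = xs[-1]*xs[2] = 10*1 = 10 → [3, 5, 1, 3, 9, 10, 10]
pop() removes 10 → [3, 5, 1, 3, 9, 10]
xs[0]+xs[0] = 3+3 = 6

6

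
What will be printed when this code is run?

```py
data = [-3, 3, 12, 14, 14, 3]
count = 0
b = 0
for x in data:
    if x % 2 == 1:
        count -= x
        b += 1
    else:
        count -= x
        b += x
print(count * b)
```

-1849

x=-3: odd, count = 0-(-3) = 3; b=1
x=3: odd, count = 3-3 = 0; b=2
x=12: not odd, count = 0-12 = -12; b=14
x=14: not odd, count = (-12)-14 = -26; b=28
x=14: not odd, count = (-26)-14 = -40; b=42
x=3: odd, count = (-40)-3 = -43; b=43
count*b = (-43)*43 = -1849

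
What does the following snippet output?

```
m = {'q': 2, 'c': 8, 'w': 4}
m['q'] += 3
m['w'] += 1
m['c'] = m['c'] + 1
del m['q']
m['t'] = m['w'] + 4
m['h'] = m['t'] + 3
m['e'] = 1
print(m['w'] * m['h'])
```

m['q'] = 2+3 = 5 → {'q': 5, 'c': 8, 'w': 4}
m['w'] = 4+1 = 5 → {'q': 5, 'c': 8, 'w': 5}
m['c'] = m['c']+1 = 9 → {'q': 5, 'c': 9, 'w': 5}
del 'q' → {'c': 9, 'w': 5}
m['t'] = m['w']+4 = 9 → {'c': 9, 'w': 5, 't': 9}
m['h'] = m['t']+3 = 12 → {'c': 9, 'w': 5, 't': 9, 'h': 12}
m['e'] = 1 → {'c': 9, 'w': 5, 't': 9, 'h': 12, 'e': 1}
m['w']*m['h'] = 5*12 = 60

60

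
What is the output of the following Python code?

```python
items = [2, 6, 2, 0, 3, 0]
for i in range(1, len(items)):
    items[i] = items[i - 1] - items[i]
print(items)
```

i=1: items[1] = 2-6 = -4 → [2, -4, 2, 0, 3, 0]
i=2: items[2] = (-4)-2 = -6 → [2, -4, -6, 0, 3, 0]
i=3: items[3] = (-6)-0 = -6 → [2, -4, -6, -6, 3, 0]
i=4: items[4] = (-6)-3 = -9 → [2, -4, -6, -6, -9, 0]
i=5: items[5] = (-9)-0 = -9 → [2, -4, -6, -6, -9, -9]

[2, -4, -6, -6, -9, -9]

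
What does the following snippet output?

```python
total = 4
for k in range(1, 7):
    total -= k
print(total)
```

-17

k=1: total = 4-1 = 3
k=2: total = 3-2 = 1
k=3: total = 1-3 = -2
k=4: total = (-2)-4 = -6
k=5: total = (-6)-5 = -11
k=6: total = (-11)-6 = -17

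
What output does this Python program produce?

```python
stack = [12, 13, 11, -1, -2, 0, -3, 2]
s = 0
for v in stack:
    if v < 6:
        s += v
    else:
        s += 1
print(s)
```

v=12: not <6, s = 0+1 = 1
v=13: not <6, s = 1+1 = 2
v=11: not <6, s = 2+1 = 3
v=-1: <6, s = 3+(-1) = 2
v=-2: <6, s = 2+(-2) = 0
v=0: <6, s = 0+0 = 0
v=-3: <6, s = 0+(-3) = -3
v=2: <6, s = (-3)+2 = -1

-1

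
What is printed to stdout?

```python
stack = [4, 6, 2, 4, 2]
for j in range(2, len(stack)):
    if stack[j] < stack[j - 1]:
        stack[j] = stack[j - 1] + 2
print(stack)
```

j=2: 2<6, stack[2] = 6+2 = 8 → [4, 6, 8, 4, 2]
j=3: 4<8, stack[3] = 8+2 = 10 → [4, 6, 8, 10, 2]
j=4: 2<10, stack[4] = 10+2 = 12 → [4, 6, 8, 10, 12]

[4, 6, 8, 10, 12]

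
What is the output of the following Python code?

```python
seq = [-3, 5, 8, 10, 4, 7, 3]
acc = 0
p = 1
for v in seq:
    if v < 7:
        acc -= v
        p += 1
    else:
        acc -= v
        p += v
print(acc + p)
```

v=-3: <7, acc = 0-(-3) = 3; p=2
v=5: <7, acc = 3-5 = -2; p=3
v=8: not <7, acc = (-2)-8 = -10; p=11
v=10: not <7, acc = (-10)-10 = -20; p=21
v=4: <7, acc = (-20)-4 = -24; p=22
v=7: not <7, acc = (-24)-7 = -31; p=29
v=3: <7, acc = (-31)-3 = -34; p=30
acc+p = (-34)+30 = -4

-4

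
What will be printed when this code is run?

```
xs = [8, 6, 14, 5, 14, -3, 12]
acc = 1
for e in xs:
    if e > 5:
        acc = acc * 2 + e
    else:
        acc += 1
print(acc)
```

310

e=8: >5, acc = 1*2+8 = 10
e=6: >5, acc = 10*2+6 = 26
e=14: >5, acc = 26*2+14 = 66
e=5: not >5, acc = 66+1 = 67
e=14: >5, acc = 67*2+14 = 148
e=-3: not >5, acc = 148+1 = 149
e=12: >5, acc = 149*2+12 = 310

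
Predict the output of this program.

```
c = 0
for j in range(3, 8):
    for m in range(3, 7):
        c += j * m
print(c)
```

j=3,m=3: c = 0+9 = 9
j=3,m=4: c = 9+12 = 21
j=3,m=5: c = 21+15 = 36
j=3,m=6: c = 36+18 = 54
j=4,m=3: c = 54+12 = 66
j=4,m=4: c = 66+16 = 82
j=4,m=5: c = 82+20 = 102
j=4,m=6: c = 102+24 = 126
j=5,m=3: c = 126+15 = 141
j=5,m=4: c = 141+20 = 161
j=5,m=5: c = 161+25 = 186
j=5,m=6: c = 186+30 = 216
j=6,m=3: c = 216+18 = 234
j=6,m=4: c = 234+24 = 258
j=6,m=5: c = 258+30 = 288
j=6,m=6: c = 288+36 = 324
j=7,m=3: c = 324+21 = 345
j=7,m=4: c = 345+28 = 373
j=7,m=5: c = 373+35 = 408
j=7,m=6: c = 408+42 = 450

450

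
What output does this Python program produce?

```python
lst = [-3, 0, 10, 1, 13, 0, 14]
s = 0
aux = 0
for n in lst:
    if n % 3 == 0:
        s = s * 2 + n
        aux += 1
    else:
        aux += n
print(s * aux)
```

-492

n=-3: %3==0, s = 0*2+(-3) = -3; aux=1
n=0: %3==0, s = (-3)*2+0 = -6; aux=2
n=10: not %3==0; aux=12
n=1: not %3==0; aux=13
n=13: not %3==0; aux=26
n=0: %3==0, s = (-6)*2+0 = -12; aux=27
n=14: not %3==0; aux=41
s*aux = (-12)*41 = -492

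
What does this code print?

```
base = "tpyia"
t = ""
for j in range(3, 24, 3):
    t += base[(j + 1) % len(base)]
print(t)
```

j=3: add base[4]='a' → 'a'
j=6: add base[2]='y' → 'ay'
j=9: add base[0]='t' → 'ayt'
j=12: add base[3]='i' → 'ayti'
j=15: add base[1]='p' → 'aytip'
j=18: add base[4]='a' → 'aytipa'
j=21: add base[2]='y' → 'aytipay'

aytipay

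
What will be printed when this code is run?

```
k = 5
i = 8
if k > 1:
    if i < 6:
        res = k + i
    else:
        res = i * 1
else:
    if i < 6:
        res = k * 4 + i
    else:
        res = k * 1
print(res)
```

k=5, i=8
k > 1 is True; i < 6 is False
→ res = i * 1 = 8

8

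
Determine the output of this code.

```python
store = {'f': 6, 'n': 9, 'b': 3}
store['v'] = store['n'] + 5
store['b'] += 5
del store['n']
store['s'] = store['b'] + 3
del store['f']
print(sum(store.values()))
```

store['v'] = store['n']+5 = 14 → {'f': 6, 'n': 9, 'b': 3, 'v': 14}
store['b'] = 3+5 = 8 → {'f': 6, 'n': 9, 'b': 8, 'v': 14}
del 'n' → {'f': 6, 'b': 8, 'v': 14}
store['s'] = store['b']+3 = 11 → {'f': 6, 'b': 8, 'v': 14, 's': 11}
del 'f' → {'b': 8, 'v': 14, 's': 11}
sum of values = 33

33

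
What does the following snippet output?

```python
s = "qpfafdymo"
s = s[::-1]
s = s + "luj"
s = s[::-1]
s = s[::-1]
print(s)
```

omydfafpqluj

reverse → 'omydfafpq'
+ 'luj' → 'omydfafpqluj'
reverse → 'julqpfafdymo'
reverse → 'omydfafpqluj'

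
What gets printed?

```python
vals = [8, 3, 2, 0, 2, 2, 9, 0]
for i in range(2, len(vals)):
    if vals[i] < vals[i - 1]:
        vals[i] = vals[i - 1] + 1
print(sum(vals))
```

i=2: 2<3, vals[2] = 3+1 = 4 → [8, 3, 4, 0, 2, 2, 9, 0]
i=3: 0<4, vals[3] = 4+1 = 5 → [8, 3, 4, 5, 2, 2, 9, 0]
i=4: 2<5, vals[4] = 5+1 = 6 → [8, 3, 4, 5, 6, 2, 9, 0]
i=5: 2<6, vals[5] = 6+1 = 7 → [8, 3, 4, 5, 6, 7, 9, 0]
i=6: 9>=7, unchanged → [8, 3, 4, 5, 6, 7, 9, 0]
i=7: 0<9, vals[7] = 9+1 = 10 → [8, 3, 4, 5, 6, 7, 9, 10]
sum = 52

52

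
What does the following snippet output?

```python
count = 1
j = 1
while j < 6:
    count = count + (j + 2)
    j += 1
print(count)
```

j=1: count = 1+3 = 4
j=2: count = 4+4 = 8
j=3: count = 8+5 = 13
j=4: count = 13+6 = 19
j=5: count = 19+7 = 26

26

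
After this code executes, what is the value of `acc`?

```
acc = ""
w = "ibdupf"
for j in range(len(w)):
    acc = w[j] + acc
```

j=0: prepend 'i' → 'i'
j=1: prepend 'b' → 'bi'
j=2: prepend 'd' → 'dbi'
j=3: prepend 'u' → 'udbi'
j=4: prepend 'p' → 'pudbi'
j=5: prepend 'f' → 'fpudbi'

'fpudbi'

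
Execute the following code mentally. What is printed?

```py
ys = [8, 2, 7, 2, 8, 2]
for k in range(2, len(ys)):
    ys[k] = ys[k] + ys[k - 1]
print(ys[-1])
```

k=2: ys[2] = 7+2 = 9 → [8, 2, 9, 2, 8, 2]
k=3: ys[3] = 2+9 = 11 → [8, 2, 9, 11, 8, 2]
k=4: ys[4] = 8+11 = 19 → [8, 2, 9, 11, 19, 2]
k=5: ys[5] = 2+19 = 21 → [8, 2, 9, 11, 19, 21]

21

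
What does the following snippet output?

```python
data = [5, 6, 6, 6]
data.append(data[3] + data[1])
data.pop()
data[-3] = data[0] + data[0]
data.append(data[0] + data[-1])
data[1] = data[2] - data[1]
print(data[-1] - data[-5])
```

append data[3]+data[1] = 6+6 = 12 → [5, 6, 6, 6, 12]
pop() removes 12 → [5, 6, 6, 6]
data[-3] = data[0]+data[0] = 5+5 = 10 → [5, 10, 6, 6]
append data[0]+data[-1] = 5+6 = 11 → [5, 10, 6, 6, 11]
data[1] = data[2]-data[1] = 6-10 = -4 → [5, -4, 6, 6, 11]
data[-1]-data[-5] = 11-5 = 6

6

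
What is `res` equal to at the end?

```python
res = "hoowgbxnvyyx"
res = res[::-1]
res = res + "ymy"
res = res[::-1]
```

reverse → 'xyyvnxbgwooh'
+ 'ymy' → 'xyyvnxbgwoohymy'
reverse → 'ymyhoowgbxnvyyx'

'ymyhoowgbxnvyyx'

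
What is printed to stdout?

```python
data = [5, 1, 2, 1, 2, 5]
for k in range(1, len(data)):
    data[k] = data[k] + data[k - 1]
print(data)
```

[5, 6, 8, 9, 11, 16]

k=1: data[1] = 1+5 = 6 → [5, 6, 2, 1, 2, 5]
k=2: data[2] = 2+6 = 8 → [5, 6, 8, 1, 2, 5]
k=3: data[3] = 1+8 = 9 → [5, 6, 8, 9, 2, 5]
k=4: data[4] = 2+9 = 11 → [5, 6, 8, 9, 11, 5]
k=5: data[5] = 5+11 = 16 → [5, 6, 8, 9, 11, 16]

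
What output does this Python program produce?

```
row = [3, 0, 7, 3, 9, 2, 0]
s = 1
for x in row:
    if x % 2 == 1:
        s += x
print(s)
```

x=3: odd, s = 1+3 = 4
x=0: not odd
x=7: odd, s = 4+7 = 11
x=3: odd, s = 11+3 = 14
x=9: odd, s = 14+9 = 23
x=2: not odd
x=0: not odd

23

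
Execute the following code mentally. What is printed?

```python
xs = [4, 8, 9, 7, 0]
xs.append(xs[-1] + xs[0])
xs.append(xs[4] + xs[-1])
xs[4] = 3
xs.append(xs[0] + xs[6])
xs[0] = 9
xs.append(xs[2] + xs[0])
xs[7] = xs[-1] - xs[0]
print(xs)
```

[9, 8, 9, 7, 3, 4, 4, 9, 18]

append xs[-1]+xs[0] = 0+4 = 4 → [4, 8, 9, 7, 0, 4]
append xs[4]+xs[-1] = 0+4 = 4 → [4, 8, 9, 7, 0, 4, 4]
xs[4] = 3 → [4, 8, 9, 7, 3, 4, 4]
append xs[0]+xs[6] = 4+4 = 8 → [4, 8, 9, 7, 3, 4, 4, 8]
xs[0] = 9 → [9, 8, 9, 7, 3, 4, 4, 8]
append xs[2]+xs[0] = 9+9 = 18 → [9, 8, 9, 7, 3, 4, 4, 8, 18]
xs[7] = xs[-1]-xs[0] = 18-9 = 9 → [9, 8, 9, 7, 3, 4, 4, 9, 18]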